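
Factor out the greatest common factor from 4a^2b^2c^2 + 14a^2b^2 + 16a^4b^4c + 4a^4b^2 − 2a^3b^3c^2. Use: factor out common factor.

4a^2b^2c^2 + 14a^2b^2 + 16a^4b^4c + 4a^4b^2 − 2a^3b^3c^2
= 2(2a^2b^2c^2 + 7a^2b^2 + 8a^4b^4c + 2a^4b^2 − a^3b^3c^2)    [factor out 2]
= 2a^2b^2(2c^2 + 7 + 8a^2b^2c + 2a^2 − abc^2)    [factor out a^2b^2]

2a^2b^2(2c^2 + 7 + 8a^2b^2c + 2a^2 − abc^2)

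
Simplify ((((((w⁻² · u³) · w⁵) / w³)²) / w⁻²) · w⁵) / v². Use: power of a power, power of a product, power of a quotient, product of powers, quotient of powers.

((((((w⁻² · u³) · w⁵) / w³)²) / w⁻²) · w⁵) / v²
= ((((((w⁻² · u³) · w⁵)²) / ((w³)²)) / w⁻²) · w⁵) / v²    [power of a quotient]
= ((((((w⁻² · u³)²) · ((w⁵)²)) / ((w³)²)) / w⁻²) · w⁵) / v²    [power of a product]
= (((((((w⁻²)²) · ((u³)²)) · ((w⁵)²)) / ((w³)²)) / w⁻²) · w⁵) / v²    [power of a product]
= (((((w⁻⁴ · ((u³)²)) · ((w⁵)²)) / ((w³)²)) / w⁻²) · w⁵) / v²    [power of a power]
= (((((w⁻⁴ · u⁶) · ((w⁵)²)) / ((w³)²)) / w⁻²) · w⁵) / v²    [power of a power]
= (((((w⁻⁴ · u⁶) · w¹⁰) / ((w³)²)) / w⁻²) · w⁵) / v²    [power of a power]
= (((((w⁻⁴ · u⁶) · w¹⁰) / w⁶) / w⁻²) · w⁵) / v²    [power of a power]
= u⁶v⁻²w⁷    [quotient of powers; product of powers]

u⁶v⁻²w⁷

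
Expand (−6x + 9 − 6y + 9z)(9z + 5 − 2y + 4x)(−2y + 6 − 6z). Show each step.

108xyz − 144xz + 108xz² − 84xy + 36x + 24xy² + 48x²y − 144x² + 144x²z − 396yz + 486z − 270z² − 378y + 270 + 168y² + 72y²z + 270yz² − 24y³ − 486z³

(−6x + 9 − 6y + 9z)(9z + 5 − 2y + 4x)(−2y + 6 − 6z)
= (−54xz − 30x + 12xy − 24x² + 81z + 45 − 18y + 36x − 54yz − 30y + 12y² − 24xy + 81z² + 45z − 18yz + 36xz)(−2y + 6 − 6z)    [distributive law]
= (−18xz + 6x − 12xy − 24x² + 126z + 45 − 48y − 72yz + 12y² + 81z²)(−2y + 6 − 6z)    [combine like terms]
= 36xyz − 108xz + 108xz² − 12xy + 36x − 36xz + 24xy² − 72xy + 72xyz + 48x²y − 144x² + 144x²z − 252yz + 756z − 756z² − 90y + 270 − 270z + 96y² − 288y + 288yz + 144y²z − 432yz + 432yz² − 24y³ + 72y² − 72y²z − 162yz² + 486z² − 486z³    [distributive law]
= 108xyz − 144xz + 108xz² − 84xy + 36x + 24xy² + 48x²y − 144x² + 144x²z − 396yz + 486z − 270z² − 378y + 270 + 168y² + 72y²z + 270yz² − 24y³ − 486z³    [combine like terms]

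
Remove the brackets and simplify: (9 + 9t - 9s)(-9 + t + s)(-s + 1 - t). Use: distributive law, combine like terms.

(9 + 9t - 9s)(-9 + t + s)(-s + 1 - t)
= (-81 + 9t + 9s - 81t + 9t^2 + 9st + 81s - 9st - 9s^2)(-s + 1 - t)    [distributive law]
= (-81 - 72t + 90s + 9t^2 - 9s^2)(-s + 1 - t)    [combine like terms]
= 81s - 81 + 81t + 72st - 72t + 72t^2 - 90s^2 + 90s - 90st - 9st^2 + 9t^2 - 9t^3 + 9s^3 - 9s^2 + 9s^2t    [distributive law]
= 171s - 81 + 9t - 18st + 81t^2 - 99s^2 - 9st^2 - 9t^3 + 9s^3 + 9s^2t    [combine like terms]

171s - 81 + 9t - 18st + 81t^2 - 99s^2 - 9st^2 - 9t^3 + 9s^3 + 9s^2t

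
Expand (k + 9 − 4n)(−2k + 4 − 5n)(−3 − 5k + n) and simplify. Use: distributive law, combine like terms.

76k² + 10k³ − 17k²n − 138k + 282kn − 97kn² − 108 + 219n − 121n² + 20n³

(k + 9 − 4n)(−2k + 4 − 5n)(−3 − 5k + n)
= (−2k² + 4k − 5kn − 18k + 36 − 45n + 8kn − 16n + 20n²)(−3 − 5k + n)    [distributive law]
= (−2k² − 14k + 3kn + 36 − 61n + 20n²)(−3 − 5k + n)    [combine like terms]
= 6k² + 10k³ − 2k²n + 42k + 70k² − 14kn − 9kn − 15k²n + 3kn² − 108 − 180k + 36n + 183n + 305kn − 61n² − 60n² − 100kn² + 20n³    [distributive law]
= 76k² + 10k³ − 17k²n − 138k + 282kn − 97kn² − 108 + 219n − 121n² + 20n³    [combine like terms]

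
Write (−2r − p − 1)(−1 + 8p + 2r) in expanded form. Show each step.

(−2r − p − 1)(−1 + 8p + 2r)
= 2r − 16pr − 4r^2 + p − 8p^2 − 2pr + 1 − 8p − 2r    [distributive law]
= −18pr − 4r^2 − 7p − 8p^2 + 1    [combine like terms]

−18pr − 4r^2 − 7p − 8p^2 + 1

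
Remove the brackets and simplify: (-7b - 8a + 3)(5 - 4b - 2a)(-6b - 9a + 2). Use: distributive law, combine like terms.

338b^2 + 791ab - 184b - 168b^3 - 528ab^2 - 510a^2b + 446a^2 - 227a - 144a^3 + 30

(-7b - 8a + 3)(5 - 4b - 2a)(-6b - 9a + 2)
= (-35b + 28b^2 + 14ab - 40a + 32ab + 16a^2 + 15 - 12b - 6a)(-6b - 9a + 2)    [distributive law]
= (-47b + 28b^2 + 46ab - 46a + 16a^2 + 15)(-6b - 9a + 2)    [combine like terms]
= 282b^2 + 423ab - 94b - 168b^3 - 252ab^2 + 56b^2 - 276ab^2 - 414a^2b + 92ab + 276ab + 414a^2 - 92a - 96a^2b - 144a^3 + 32a^2 - 90b - 135a + 30    [distributive law]
= 338b^2 + 791ab - 184b - 168b^3 - 528ab^2 - 510a^2b + 446a^2 - 227a - 144a^3 + 30    [combine like terms]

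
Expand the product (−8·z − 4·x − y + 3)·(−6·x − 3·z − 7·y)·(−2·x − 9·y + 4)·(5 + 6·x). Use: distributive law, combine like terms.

(−8·z − 4·x − y + 3)·(−6·x − 3·z − 7·y)·(−2·x − 9·y + 4)·(5 + 6·x)
= (48·x·z + 24·z^2 + 56·y·z + 24·x^2 + 12·x·z + 28·x·y + 6·x·y + 3·y·z + 7·y^2 − 18·x − 9·z − 21·y)·(−2·x − 9·y + 4)·(5 + 6·x)    [distributive law]
= (60·x·z + 24·z^2 + 59·y·z + 24·x^2 + 34·x·y + 7·y^2 − 18·x − 9·z − 21·y)·(−2·x − 9·y + 4)·(5 + 6·x)    [combine like terms]
= (−120·x^2·z − 540·x·y·z + 240·x·z − 48·x·z^2 − 216·y·z^2 + 96·z^2 − 118·x·y·z − 531·y^2·z + 236·y·z − 48·x^3 − 216·x^2·y + 96·x^2 − 68·x^2·y − 306·x·y^2 + 136·x·y − 14·x·y^2 − 63·y^3 + 28·y^2 + 36·x^2 + 162·x·y − 72·x + 18·x·z + 81·y·z − 36·z + 42·x·y + 189·y^2 − 84·y)·(5 + 6·x)    [distributive law]
= (−120·x^2·z − 658·x·y·z + 258·x·z − 48·x·z^2 − 216·y·z^2 + 96·z^2 − 531·y^2·z + 317·y·z − 48·x^3 − 284·x^2·y + 132·x^2 − 320·x·y^2 + 340·x·y − 63·y^3 + 217·y^2 − 72·x − 36·z − 84·y)·(5 + 6·x)    [combine like terms]
= −600·x^2·z − 720·x^3·z − 3290·x·y·z − 3948·x^2·y·z + 1290·x·z + 1548·x^2·z − 240·x·z^2 − 288·x^2·z^2 − 1080·y·z^2 − 1296·x·y·z^2 + 480·z^2 + 576·x·z^2 − 2655·y^2·z − 3186·x·y^2·z + 1585·y·z + 1902·x·y·z − 240·x^3 − 288·x^4 − 1420·x^2·y − 1704·x^3·y + 660·x^2 + 792·x^3 − 1600·x·y^2 − 1920·x^2·y^2 + 1700·x·y + 2040·x^2·y − 315·y^3 − 378·x·y^3 + 1085·y^2 + 1302·x·y^2 − 360·x − 432·x^2 − 180·z − 216·x·z − 420·y − 504·x·y    [distributive law]
= 948·x^2·z − 720·x^3·z − 1388·x·y·z − 3948·x^2·y·z + 1074·x·z + 336·x·z^2 − 288·x^2·z^2 − 1080·y·z^2 − 1296·x·y·z^2 + 480·z^2 − 2655·y^2·z − 3186·x·y^2·z + 1585·y·z + 552·x^3 − 288·x^4 + 620·x^2·y − 1704·x^3·y + 228·x^2 − 298·x·y^2 − 1920·x^2·y^2 + 1196·x·y − 315·y^3 − 378·x·y^3 + 1085·y^2 − 360·x − 180·z − 420·y    [combine like terms]

948·x^2·z − 720·x^3·z − 1388·x·y·z − 3948·x^2·y·z + 1074·x·z + 336·x·z^2 − 288·x^2·z^2 − 1080·y·z^2 − 1296·x·y·z^2 + 480·z^2 − 2655·y^2·z − 3186·x·y^2·z + 1585·y·z + 552·x^3 − 288·x^4 + 620·x^2·y − 1704·x^3·y + 228·x^2 − 298·x·y^2 − 1920·x^2·y^2 + 1196·x·y − 315·y^3 − 378·x·y^3 + 1085·y^2 − 360·x − 180·z − 420·y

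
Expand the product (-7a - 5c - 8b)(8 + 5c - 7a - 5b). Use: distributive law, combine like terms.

(-7a - 5c - 8b)(8 + 5c - 7a - 5b)
= -56a - 35ac + 49a^2 + 35ab - 40c - 25c^2 + 35ac + 25bc - 64b - 40bc + 56ab + 40b^2    [distributive law]
= -56a + 49a^2 + 91ab - 40c - 25c^2 - 15bc - 64b + 40b^2    [combine like terms]

-56a + 49a^2 + 91ab - 40c - 25c^2 - 15bc - 64b + 40b^2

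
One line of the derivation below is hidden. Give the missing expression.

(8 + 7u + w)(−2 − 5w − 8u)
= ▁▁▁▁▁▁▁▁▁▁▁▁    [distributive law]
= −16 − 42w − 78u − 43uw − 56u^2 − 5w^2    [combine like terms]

Applying distributive law to the line above:

−16 − 40w − 64u − 14u − 35uw − 56u^2 − 2w − 5w^2 − 8uw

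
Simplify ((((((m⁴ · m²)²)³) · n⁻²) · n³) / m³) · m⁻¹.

m³²n

((((((m⁴ · m²)²)³) · n⁻²) · n³) / m³) · m⁻¹
= (((((m⁴ · m²)⁶) · n⁻²) · n³) / m³) · m⁻¹    [power of a power]
= ((((((m⁴)⁶) · ((m²)⁶)) · n⁻²) · n³) / m³) · m⁻¹    [power of a product]
= ((((m²⁴ · ((m²)⁶)) · n⁻²) · n³) / m³) · m⁻¹    [power of a power]
= ((((m²⁴ · m¹²) · n⁻²) · n³) / m³) · m⁻¹    [power of a power]
= (((m³⁶ · n⁻²) · n³) / m³) · m⁻¹    [product of powers]
= m³²n    [quotient of powers; product of powers]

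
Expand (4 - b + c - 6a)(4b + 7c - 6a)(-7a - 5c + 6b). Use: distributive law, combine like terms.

-256ab + 88bc + 96b^2 - 76ac - 140c^2 + 168a^2 - 80ab^2 + 2b^2c - 24b^3 - 177abc + 57bc^2 + 342a^2b + 191ac^2 - 35c^3 + 156a^2c - 252a^3

(4 - b + c - 6a)(4b + 7c - 6a)(-7a - 5c + 6b)
= (16b + 28c - 24a - 4b^2 - 7bc + 6ab + 4bc + 7c^2 - 6ac - 24ab - 42ac + 36a^2)(-7a - 5c + 6b)    [distributive law]
= (16b + 28c - 24a - 4b^2 - 3bc - 18ab + 7c^2 - 48ac + 36a^2)(-7a - 5c + 6b)    [combine like terms]
= -112ab - 80bc + 96b^2 - 196ac - 140c^2 + 168bc + 168a^2 + 120ac - 144ab + 28ab^2 + 20b^2c - 24b^3 + 21abc + 15bc^2 - 18b^2c + 126a^2b + 90abc - 108ab^2 - 49ac^2 - 35c^3 + 42bc^2 + 336a^2c + 240ac^2 - 288abc - 252a^3 - 180a^2c + 216a^2b    [distributive law]
= -256ab + 88bc + 96b^2 - 76ac - 140c^2 + 168a^2 - 80ab^2 + 2b^2c - 24b^3 - 177abc + 57bc^2 + 342a^2b + 191ac^2 - 35c^3 + 156a^2c - 252a^3    [combine like terms]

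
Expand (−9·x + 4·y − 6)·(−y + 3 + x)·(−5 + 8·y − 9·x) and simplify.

(−9·x + 4·y − 6)·(−y + 3 + x)·(−5 + 8·y − 9·x)
= (9·x·y − 27·x − 9·x² − 4·y² + 12·y + 4·x·y + 6·y − 18 − 6·x)·(−5 + 8·y − 9·x)    [distributive law]
= (13·x·y − 33·x − 9·x² − 4·y² + 18·y − 18)·(−5 + 8·y − 9·x)    [combine like terms]
= −65·x·y + 104·x·y² − 117·x²·y + 165·x − 264·x·y + 297·x² + 45·x² − 72·x²·y + 81·x³ + 20·y² − 32·y³ + 36·x·y² − 90·y + 144·y² − 162·x·y + 90 − 144·y + 162·x    [distributive law]
= −491·x·y + 140·x·y² − 189·x²·y + 327·x + 342·x² + 81·x³ + 164·y² − 32·y³ − 234·y + 90    [combine like terms]

−491·x·y + 140·x·y² − 189·x²·y + 327·x + 342·x² + 81·x³ + 164·y² − 32·y³ − 234·y + 90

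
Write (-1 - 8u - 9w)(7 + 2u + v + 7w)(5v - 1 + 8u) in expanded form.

(-1 - 8u - 9w)(7 + 2u + v + 7w)(5v - 1 + 8u)
= (-7 - 2u - v - 7w - 56u - 16u^2 - 8uv - 56uw - 63w - 18uw - 9vw - 63w^2)(5v - 1 + 8u)    [distributive law]
= (-7 - 58u - v - 70w - 16u^2 - 8uv - 74uw - 9vw - 63w^2)(5v - 1 + 8u)    [combine like terms]
= -35v + 7 - 56u - 290uv + 58u - 464u^2 - 5v^2 + v - 8uv - 350vw + 70w - 560uw - 80u^2v + 16u^2 - 128u^3 - 40uv^2 + 8uv - 64u^2v - 370uvw + 74uw - 592u^2w - 45v^2w + 9vw - 72uvw - 315vw^2 + 63w^2 - 504uw^2    [distributive law]
= -34v + 7 + 2u - 290uv - 448u^2 - 5v^2 - 341vw + 70w - 486uw - 144u^2v - 128u^3 - 40uv^2 - 442uvw - 592u^2w - 45v^2w - 315vw^2 + 63w^2 - 504uw^2    [combine like terms]

-34v + 7 + 2u - 290uv - 448u^2 - 5v^2 - 341vw + 70w - 486uw - 144u^2v - 128u^3 - 40uv^2 - 442uvw - 592u^2w - 45v^2w - 315vw^2 + 63w^2 - 504uw^2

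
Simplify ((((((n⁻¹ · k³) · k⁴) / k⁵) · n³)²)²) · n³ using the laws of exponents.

k⁸n¹¹

((((((n⁻¹ · k³) · k⁴) / k⁵) · n³)²)²) · n³
= (((((n⁻¹ · k³) · k⁴) / k⁵) · n³)⁴) · n³    [power of a power]
= (((((n⁻¹ · k³) · k⁴) / k⁵)⁴) · ((n³)⁴)) · n³    [power of a product]
= (((((n⁻¹ · k³) · k⁴)⁴) / ((k⁵)⁴)) · ((n³)⁴)) · n³    [power of a quotient]
= (((((n⁻¹ · k³)⁴) · ((k⁴)⁴)) / ((k⁵)⁴)) · ((n³)⁴)) · n³    [power of a product]
= ((((((n⁻¹)⁴) · ((k³)⁴)) · ((k⁴)⁴)) / ((k⁵)⁴)) · ((n³)⁴)) · n³    [power of a product]
= ((((n⁻⁴ · ((k³)⁴)) · ((k⁴)⁴)) / ((k⁵)⁴)) · ((n³)⁴)) · n³    [power of a power]
= ((((n⁻⁴ · k¹²) · ((k⁴)⁴)) / ((k⁵)⁴)) · ((n³)⁴)) · n³    [power of a power]
= ((((n⁻⁴ · k¹²) · k¹⁶) / ((k⁵)⁴)) · ((n³)⁴)) · n³    [power of a power]
= ((((n⁻⁴ · k¹²) · k¹⁶) / k²⁰) · ((n³)⁴)) · n³    [power of a power]
= ((((n⁻⁴ · k¹²) · k¹⁶) / k²⁰) · n¹²) · n³    [power of a power]
= k⁸n¹¹    [quotient of powers; product of powers]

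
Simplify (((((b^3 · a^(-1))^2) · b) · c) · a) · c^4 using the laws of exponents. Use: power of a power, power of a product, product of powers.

(((((b^3 · a^(-1))^2) · b) · c) · a) · c^4
= ((((((b^3)^2) · ((a^(-1))^2)) · b) · c) · a) · c^4    [power of a product]
= ((((b^6 · ((a^(-1))^2)) · b) · c) · a) · c^4    [power of a power]
= ((((b^6 · a^(-2)) · b) · c) · a) · c^4    [power of a power]
= a^(-1)·b^7·c^5    [product of powers]

a^(-1)·b^7·c^5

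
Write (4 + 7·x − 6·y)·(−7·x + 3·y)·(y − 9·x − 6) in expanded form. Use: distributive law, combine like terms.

−514·x·y + 546·x^2 + 168·x + 120·y^2 − 72·y − 616·x^2·y + 441·x^3 + 225·x·y^2 − 18·y^3

(4 + 7·x − 6·y)·(−7·x + 3·y)·(y − 9·x − 6)
= (−28·x + 12·y − 49·x^2 + 21·x·y + 42·x·y − 18·y^2)·(y − 9·x − 6)    [distributive law]
= (−28·x + 12·y − 49·x^2 + 63·x·y − 18·y^2)·(y − 9·x − 6)    [combine like terms]
= −28·x·y + 252·x^2 + 168·x + 12·y^2 − 108·x·y − 72·y − 49·x^2·y + 441·x^3 + 294·x^2 + 63·x·y^2 − 567·x^2·y − 378·x·y − 18·y^3 + 162·x·y^2 + 108·y^2    [distributive law]
= −514·x·y + 546·x^2 + 168·x + 120·y^2 − 72·y − 616·x^2·y + 441·x^3 + 225·x·y^2 − 18·y^3    [combine like terms]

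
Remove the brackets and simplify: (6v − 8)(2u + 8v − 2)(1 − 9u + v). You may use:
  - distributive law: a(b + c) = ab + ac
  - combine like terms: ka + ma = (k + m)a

(6v − 8)(2u + 8v − 2)(1 − 9u + v)
= (12uv + 48v^2 − 12v − 16u − 64v + 16)(1 − 9u + v)    [distributive law]
= (12uv + 48v^2 − 76v − 16u + 16)(1 − 9u + v)    [combine like terms]
= 12uv − 108u^2v + 12uv^2 + 48v^2 − 432uv^2 + 48v^3 − 76v + 684uv − 76v^2 − 16u + 144u^2 − 16uv + 16 − 144u + 16v    [distributive law]
= 680uv − 108u^2v − 420uv^2 − 28v^2 + 48v^3 − 60v − 160u + 144u^2 + 16    [combine like terms]

680uv − 108u^2v − 420uv^2 − 28v^2 + 48v^3 − 60v − 160u + 144u^2 + 16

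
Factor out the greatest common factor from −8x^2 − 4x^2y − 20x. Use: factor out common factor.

−8x^2 − 4x^2y − 20x
= 4(−2x^2 − x^2y − 5x)    [factor out 4]
= 4x(−2x − xy − 5)    [factor out x]

4x(−2x − xy − 5)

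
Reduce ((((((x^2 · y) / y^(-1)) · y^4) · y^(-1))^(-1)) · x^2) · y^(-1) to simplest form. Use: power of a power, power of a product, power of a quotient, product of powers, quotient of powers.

((((((x^2 · y) / y^(-1)) · y^4) · y^(-1))^(-1)) · x^2) · y^(-1)
= ((((((x^2 · y) / y^(-1)) · y^4)^(-1)) · ((y^(-1))^(-1))) · x^2) · y^(-1)    [power of a product]
= ((((((x^2 · y) / y^(-1))^(-1)) · ((y^4)^(-1))) · ((y^(-1))^(-1))) · x^2) · y^(-1)    [power of a product]
= ((((((x^2 · y)^(-1)) / ((y^(-1))^(-1))) · ((y^4)^(-1))) · ((y^(-1))^(-1))) · x^2) · y^(-1)    [power of a quotient]
= (((((((x^2)^(-1)) · (y^(-1))) / ((y^(-1))^(-1))) · ((y^4)^(-1))) · ((y^(-1))^(-1))) · x^2) · y^(-1)    [power of a product]
= (((((x^(-2) · (y^(-1))) / ((y^(-1))^(-1))) · ((y^4)^(-1))) · ((y^(-1))^(-1))) · x^2) · y^(-1)    [power of a power]
= (((((x^(-2) · y^(-1)) / y) · ((y^4)^(-1))) · ((y^(-1))^(-1))) · x^2) · y^(-1)    [power of a power]
= (((((x^(-2) · y^(-1)) / y) · y^(-4)) · ((y^(-1))^(-1))) · x^2) · y^(-1)    [power of a power]
= (((((x^(-2) · y^(-1)) / y) · y^(-4)) · y) · x^2) · y^(-1)    [power of a power]
= y^(-6)    [quotient of powers; product of powers]

y^(-6)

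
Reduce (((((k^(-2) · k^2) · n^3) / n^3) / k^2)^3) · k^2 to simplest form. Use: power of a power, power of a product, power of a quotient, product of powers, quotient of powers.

k^(-4)

(((((k^(-2) · k^2) · n^3) / n^3) / k^2)^3) · k^2
= (((((k^(-2) · k^2) · n^3) / n^3)^3) / ((k^2)^3)) · k^2    [power of a quotient]
= (((((k^(-2) · k^2) · n^3)^3) / ((n^3)^3)) / ((k^2)^3)) · k^2    [power of a quotient]
= (((((k^(-2) · k^2)^3) · ((n^3)^3)) / ((n^3)^3)) / ((k^2)^3)) · k^2    [power of a product]
= ((((((k^(-2))^3) · ((k^2)^3)) · ((n^3)^3)) / ((n^3)^3)) / ((k^2)^3)) · k^2    [power of a product]
= ((((k^(-6) · ((k^2)^3)) · ((n^3)^3)) / ((n^3)^3)) / ((k^2)^3)) · k^2    [power of a power]
= ((((k^(-6) · k^6) · ((n^3)^3)) / ((n^3)^3)) / ((k^2)^3)) · k^2    [power of a power]
= (((k^0 · ((n^3)^3)) / ((n^3)^3)) / ((k^2)^3)) · k^2    [product of powers]
= (((k^0 · n^9) / ((n^3)^3)) / ((k^2)^3)) · k^2    [power of a power]
= (((k^0 · n^9) / n^9) / ((k^2)^3)) · k^2    [power of a power]
= (((k^0 · n^9) / n^9) / k^6) · k^2    [power of a power]
= k^(-4)    [quotient of powers; product of powers]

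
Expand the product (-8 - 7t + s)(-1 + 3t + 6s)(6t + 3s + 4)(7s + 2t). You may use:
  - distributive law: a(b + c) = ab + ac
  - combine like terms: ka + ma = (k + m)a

-484st - 40t^2 - 1204s^2 + 224s + 64t - 2304st^2 - 372t^3 - 3753s^2t - 861s^3 - 1476st^3 - 252t^4 - 2241s^2t^2 - 531s^3t + 126s^4

(-8 - 7t + s)(-1 + 3t + 6s)(6t + 3s + 4)(7s + 2t)
= (8 - 24t - 48s + 7t - 21t^2 - 42st - s + 3st + 6s^2)(6t + 3s + 4)(7s + 2t)    [distributive law]
= (8 - 17t - 49s - 21t^2 - 39st + 6s^2)(6t + 3s + 4)(7s + 2t)    [combine like terms]
= (48t + 24s + 32 - 102t^2 - 51st - 68t - 294st - 147s^2 - 196s - 126t^3 - 63st^2 - 84t^2 - 234st^2 - 117s^2t - 156st + 36s^2t + 18s^3 + 24s^2)(7s + 2t)    [distributive law]
= (-20t - 172s + 32 - 186t^2 - 501st - 123s^2 - 126t^3 - 297st^2 - 81s^2t + 18s^3)(7s + 2t)    [combine like terms]
= -140st - 40t^2 - 1204s^2 - 344st + 224s + 64t - 1302st^2 - 372t^3 - 3507s^2t - 1002st^2 - 861s^3 - 246s^2t - 882st^3 - 252t^4 - 2079s^2t^2 - 594st^3 - 567s^3t - 162s^2t^2 + 126s^4 + 36s^3t    [distributive law]
= -484st - 40t^2 - 1204s^2 + 224s + 64t - 2304st^2 - 372t^3 - 3753s^2t - 861s^3 - 1476st^3 - 252t^4 - 2241s^2t^2 - 531s^3t + 126s^4    [combine like terms]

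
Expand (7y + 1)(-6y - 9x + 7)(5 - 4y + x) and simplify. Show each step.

(7y + 1)(-6y - 9x + 7)(5 - 4y + x)
= (-42y^2 - 63xy + 49y - 6y - 9x + 7)(5 - 4y + x)    [distributive law]
= (-42y^2 - 63xy + 43y - 9x + 7)(5 - 4y + x)    [combine like terms]
= -210y^2 + 168y^3 - 42xy^2 - 315xy + 252xy^2 - 63x^2y + 215y - 172y^2 + 43xy - 45x + 36xy - 9x^2 + 35 - 28y + 7x    [distributive law]
= -382y^2 + 168y^3 + 210xy^2 - 236xy - 63x^2y + 187y - 38x - 9x^2 + 35    [combine like terms]

-382y^2 + 168y^3 + 210xy^2 - 236xy - 63x^2y + 187y - 38x - 9x^2 + 35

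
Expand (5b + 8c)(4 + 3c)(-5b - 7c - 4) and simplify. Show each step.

(5b + 8c)(4 + 3c)(-5b - 7c - 4)
= (20b + 15bc + 32c + 24c²)(-5b - 7c - 4)    [distributive law]
= -100b² - 140bc - 80b - 75b²c - 105bc² - 60bc - 160bc - 224c² - 128c - 120bc² - 168c³ - 96c²    [distributive law]
= -100b² - 360bc - 80b - 75b²c - 225bc² - 320c² - 128c - 168c³    [combine like terms]

-100b² - 360bc - 80b - 75b²c - 225bc² - 320c² - 128c - 168c³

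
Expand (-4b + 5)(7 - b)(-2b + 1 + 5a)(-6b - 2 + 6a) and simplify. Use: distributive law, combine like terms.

(-4b + 5)(7 - b)(-2b + 1 + 5a)(-6b - 2 + 6a)
= (-28b + 4b^2 + 35 - 5b)(-2b + 1 + 5a)(-6b - 2 + 6a)    [distributive law]
= (-33b + 4b^2 + 35)(-2b + 1 + 5a)(-6b - 2 + 6a)    [combine like terms]
= (66b^2 - 33b - 165ab - 8b^3 + 4b^2 + 20ab^2 - 70b + 35 + 175a)(-6b - 2 + 6a)    [distributive law]
= (70b^2 - 103b - 165ab - 8b^3 + 20ab^2 + 35 + 175a)(-6b - 2 + 6a)    [combine like terms]
= -420b^3 - 140b^2 + 420ab^2 + 618b^2 + 206b - 618ab + 990ab^2 + 330ab - 990a^2b + 48b^4 + 16b^3 - 48ab^3 - 120ab^3 - 40ab^2 + 120a^2b^2 - 210b - 70 + 210a - 1050ab - 350a + 1050a^2    [distributive law]
= -404b^3 + 478b^2 + 1370ab^2 - 4b - 1338ab - 990a^2b + 48b^4 - 168ab^3 + 120a^2b^2 - 70 - 140a + 1050a^2    [combine like terms]

-404b^3 + 478b^2 + 1370ab^2 - 4b - 1338ab - 990a^2b + 48b^4 - 168ab^3 + 120a^2b^2 - 70 - 140a + 1050a^2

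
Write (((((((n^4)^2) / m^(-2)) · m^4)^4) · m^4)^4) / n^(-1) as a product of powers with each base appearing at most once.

m^112n^129

(((((((n^4)^2) / m^(-2)) · m^4)^4) · m^4)^4) / n^(-1)
= (((((((n^4)^2) / m^(-2)) · m^4)^4)^4) · ((m^4)^4)) / n^(-1)    [power of a product]
= ((((((n^4)^2) / m^(-2)) · m^4)^16) · ((m^4)^4)) / n^(-1)    [power of a power]
= ((((((n^4)^2) / m^(-2))^16) · ((m^4)^16)) · ((m^4)^4)) / n^(-1)    [power of a product]
= ((((((n^4)^2)^16) / ((m^(-2))^16)) · ((m^4)^16)) · ((m^4)^4)) / n^(-1)    [power of a quotient]
= (((((n^4)^32) / ((m^(-2))^16)) · ((m^4)^16)) · ((m^4)^4)) / n^(-1)    [power of a power]
= (((n^128 / ((m^(-2))^16)) · ((m^4)^16)) · ((m^4)^4)) / n^(-1)    [power of a power]
= (((n^128 / m^(-32)) · ((m^4)^16)) · ((m^4)^4)) / n^(-1)    [power of a power]
= (((n^128 / m^(-32)) · m^64) · ((m^4)^4)) / n^(-1)    [power of a power]
= (((n^128 / m^(-32)) · m^64) · m^16) / n^(-1)    [power of a power]
= m^112n^129    [quotient of powers; product of powers]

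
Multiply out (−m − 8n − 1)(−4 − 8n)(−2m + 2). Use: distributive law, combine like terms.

−8m^2 − 16m^2n − 64mn + 80n − 128mn^2 + 128n^2 + 8

(−m − 8n − 1)(−4 − 8n)(−2m + 2)
= (4m + 8mn + 32n + 64n^2 + 4 + 8n)(−2m + 2)    [distributive law]
= (4m + 8mn + 40n + 64n^2 + 4)(−2m + 2)    [combine like terms]
= −8m^2 + 8m − 16m^2n + 16mn − 80mn + 80n − 128mn^2 + 128n^2 − 8m + 8    [distributive law]
= −8m^2 − 16m^2n − 64mn + 80n − 128mn^2 + 128n^2 + 8    [combine like terms]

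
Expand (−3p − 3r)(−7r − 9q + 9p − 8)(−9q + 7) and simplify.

54pqr − 42pr − 243pq^2 − 27pq + 243p^2q − 189p^2 + 168p − 189qr^2 + 147r^2 − 243q^2r − 27qr + 168r

(−3p − 3r)(−7r − 9q + 9p − 8)(−9q + 7)
= (21pr + 27pq − 27p^2 + 24p + 21r^2 + 27qr − 27pr + 24r)(−9q + 7)    [distributive law]
= (−6pr + 27pq − 27p^2 + 24p + 21r^2 + 27qr + 24r)(−9q + 7)    [combine like terms]
= 54pqr − 42pr − 243pq^2 + 189pq + 243p^2q − 189p^2 − 216pq + 168p − 189qr^2 + 147r^2 − 243q^2r + 189qr − 216qr + 168r    [distributive law]
= 54pqr − 42pr − 243pq^2 − 27pq + 243p^2q − 189p^2 + 168p − 189qr^2 + 147r^2 − 243q^2r − 27qr + 168r    [combine like terms]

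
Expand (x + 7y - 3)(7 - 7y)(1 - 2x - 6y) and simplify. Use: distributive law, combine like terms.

(x + 7y - 3)(7 - 7y)(1 - 2x - 6y)
= (7x - 7xy + 49y - 49y^2 - 21 + 21y)(1 - 2x - 6y)    [distributive law]
= (7x - 7xy + 70y - 49y^2 - 21)(1 - 2x - 6y)    [combine like terms]
= 7x - 14x^2 - 42xy - 7xy + 14x^2y + 42xy^2 + 70y - 140xy - 420y^2 - 49y^2 + 98xy^2 + 294y^3 - 21 + 42x + 126y    [distributive law]
= 49x - 14x^2 - 189xy + 14x^2y + 140xy^2 + 196y - 469y^2 + 294y^3 - 21    [combine like terms]

49x - 14x^2 - 189xy + 14x^2y + 140xy^2 + 196y - 469y^2 + 294y^3 - 21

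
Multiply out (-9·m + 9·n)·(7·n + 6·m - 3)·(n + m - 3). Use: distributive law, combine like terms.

54·m·n² - 63·m²·n + 27·m·n - 54·m³ + 189·m² - 81·m + 63·n³ - 216·n² + 81·n

(-9·m + 9·n)·(7·n + 6·m - 3)·(n + m - 3)
= (-63·m·n - 54·m² + 27·m + 63·n² + 54·m·n - 27·n)·(n + m - 3)    [distributive law]
= (-9·m·n - 54·m² + 27·m + 63·n² - 27·n)·(n + m - 3)    [combine like terms]
= -9·m·n² - 9·m²·n + 27·m·n - 54·m²·n - 54·m³ + 162·m² + 27·m·n + 27·m² - 81·m + 63·n³ + 63·m·n² - 189·n² - 27·n² - 27·m·n + 81·n    [distributive law]
= 54·m·n² - 63·m²·n + 27·m·n - 54·m³ + 189·m² - 81·m + 63·n³ - 216·n² + 81·n    [combine like terms]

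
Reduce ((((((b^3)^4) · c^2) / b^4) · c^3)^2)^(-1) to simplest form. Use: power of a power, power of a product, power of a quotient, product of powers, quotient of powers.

((((((b^3)^4) · c^2) / b^4) · c^3)^2)^(-1)
= (((((b^3)^4) · c^2) / b^4) · c^3)^(-2)    [power of a power]
= (((((b^3)^4) · c^2) / b^4)^(-2)) · ((c^3)^(-2))    [power of a product]
= (((((b^3)^4) · c^2)^(-2)) / ((b^4)^(-2))) · ((c^3)^(-2))    [power of a quotient]
= (((((b^3)^4)^(-2)) · ((c^2)^(-2))) / ((b^4)^(-2))) · ((c^3)^(-2))    [power of a product]
= ((((b^3)^(-8)) · ((c^2)^(-2))) / ((b^4)^(-2))) · ((c^3)^(-2))    [power of a power]
= ((b^(-24) · ((c^2)^(-2))) / ((b^4)^(-2))) · ((c^3)^(-2))    [power of a power]
= ((b^(-24) · c^(-4)) / ((b^4)^(-2))) · ((c^3)^(-2))    [power of a power]
= ((b^(-24) · c^(-4)) / b^(-8)) · ((c^3)^(-2))    [power of a power]
= ((b^(-24) · c^(-4)) / b^(-8)) · c^(-6)    [power of a power]
= b^(-16)c^(-10)    [quotient of powers; product of powers]

b^(-16)c^(-10)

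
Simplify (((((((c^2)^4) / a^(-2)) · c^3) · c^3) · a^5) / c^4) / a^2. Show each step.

a^5c^10

(((((((c^2)^4) / a^(-2)) · c^3) · c^3) · a^5) / c^4) / a^2
= (((((c^8 / a^(-2)) · c^3) · c^3) · a^5) / c^4) / a^2    [power of a power]
= a^5c^10    [quotient of powers; product of powers]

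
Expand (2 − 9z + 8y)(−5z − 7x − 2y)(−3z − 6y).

(2 − 9z + 8y)(−5z − 7x − 2y)(−3z − 6y)
= (−10z − 14x − 4y + 45z^2 + 63xz + 18yz − 40yz − 56xy − 16y^2)(−3z − 6y)    [distributive law]
= (−10z − 14x − 4y + 45z^2 + 63xz − 22yz − 56xy − 16y^2)(−3z − 6y)    [combine like terms]
= 30z^2 + 60yz + 42xz + 84xy + 12yz + 24y^2 − 135z^3 − 270yz^2 − 189xz^2 − 378xyz + 66yz^2 + 132y^2z + 168xyz + 336xy^2 + 48y^2z + 96y^3    [distributive law]
= 30z^2 + 72yz + 42xz + 84xy + 24y^2 − 135z^3 − 204yz^2 − 189xz^2 − 210xyz + 180y^2z + 336xy^2 + 96y^3    [combine like terms]

30z^2 + 72yz + 42xz + 84xy + 24y^2 − 135z^3 − 204yz^2 − 189xz^2 − 210xyz + 180y^2z + 336xy^2 + 96y^3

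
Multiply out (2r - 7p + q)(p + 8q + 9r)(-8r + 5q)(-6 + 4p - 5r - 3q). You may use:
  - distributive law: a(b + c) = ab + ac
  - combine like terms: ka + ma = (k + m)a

(2r - 7p + q)(p + 8q + 9r)(-8r + 5q)(-6 + 4p - 5r - 3q)
= (2pr + 16qr + 18r² - 7p² - 56pq - 63pr + pq + 8q² + 9qr)(-8r + 5q)(-6 + 4p - 5r - 3q)    [distributive law]
= (-61pr + 25qr + 18r² - 7p² - 55pq + 8q²)(-8r + 5q)(-6 + 4p - 5r - 3q)    [combine like terms]
= (488pr² - 305pqr - 200qr² + 125q²r - 144r³ + 90qr² + 56p²r - 35p²q + 440pqr - 275pq² - 64q²r + 40q³)(-6 + 4p - 5r - 3q)    [distributive law]
= (488pr² + 135pqr - 110qr² + 61q²r - 144r³ + 56p²r - 35p²q - 275pq² + 40q³)(-6 + 4p - 5r - 3q)    [combine like terms]
= -2928pr² + 1952p²r² - 2440pr³ - 1464pqr² - 810pqr + 540p²qr - 675pqr² - 405pq²r + 660qr² - 440pqr² + 550qr³ + 330q²r² - 366q²r + 244pq²r - 305q²r² - 183q³r + 864r³ - 576pr³ + 720r⁴ + 432qr³ - 336p²r + 224p³r - 280p²r² - 168p²qr + 210p²q - 140p³q + 175p²qr + 105p²q² + 1650pq² - 1100p²q² + 1375pq²r + 825pq³ - 240q³ + 160pq³ - 200q³r - 120q⁴    [distributive law]
= -2928pr² + 1672p²r² - 3016pr³ - 2579pqr² - 810pqr + 547p²qr + 1214pq²r + 660qr² + 982qr³ + 25q²r² - 366q²r - 383q³r + 864r³ + 720r⁴ - 336p²r + 224p³r + 210p²q - 140p³q - 995p²q² + 1650pq² + 985pq³ - 240q³ - 120q⁴    [combine like terms]

-2928pr² + 1672p²r² - 3016pr³ - 2579pqr² - 810pqr + 547p²qr + 1214pq²r + 660qr² + 982qr³ + 25q²r² - 366q²r - 383q³r + 864r³ + 720r⁴ - 336p²r + 224p³r + 210p²q - 140p³q - 995p²q² + 1650pq² + 985pq³ - 240q³ - 120q⁴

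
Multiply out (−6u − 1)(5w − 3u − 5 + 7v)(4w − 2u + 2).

−120uw^2 + 132u^2w + 82uw − 36u^3 − 30u^2 + 56u − 168uvw + 84u^2v − 70uv − 20w^2 + 10w + 10 − 28vw − 14v

(−6u − 1)(5w − 3u − 5 + 7v)(4w − 2u + 2)
= (−30uw + 18u^2 + 30u − 42uv − 5w + 3u + 5 − 7v)(4w − 2u + 2)    [distributive law]
= (−30uw + 18u^2 + 33u − 42uv − 5w + 5 − 7v)(4w − 2u + 2)    [combine like terms]
= −120uw^2 + 60u^2w − 60uw + 72u^2w − 36u^3 + 36u^2 + 132uw − 66u^2 + 66u − 168uvw + 84u^2v − 84uv − 20w^2 + 10uw − 10w + 20w − 10u + 10 − 28vw + 14uv − 14v    [distributive law]
= −120uw^2 + 132u^2w + 82uw − 36u^3 − 30u^2 + 56u − 168uvw + 84u^2v − 70uv − 20w^2 + 10w + 10 − 28vw − 14v    [combine like terms]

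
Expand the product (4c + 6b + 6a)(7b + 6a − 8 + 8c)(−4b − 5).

−304b^2c − 252bc − 288abc − 360ac + 160c − 128bc^2 − 160c^2 − 168b^3 − 18b^2 − 312ab^2 − 198ab + 240b − 144a^2b − 180a^2 + 240a

(4c + 6b + 6a)(7b + 6a − 8 + 8c)(−4b − 5)
= (28bc + 24ac − 32c + 32c^2 + 42b^2 + 36ab − 48b + 48bc + 42ab + 36a^2 − 48a + 48ac)(−4b − 5)    [distributive law]
= (76bc + 72ac − 32c + 32c^2 + 42b^2 + 78ab − 48b + 36a^2 − 48a)(−4b − 5)    [combine like terms]
= −304b^2c − 380bc − 288abc − 360ac + 128bc + 160c − 128bc^2 − 160c^2 − 168b^3 − 210b^2 − 312ab^2 − 390ab + 192b^2 + 240b − 144a^2b − 180a^2 + 192ab + 240a    [distributive law]
= −304b^2c − 252bc − 288abc − 360ac + 160c − 128bc^2 − 160c^2 − 168b^3 − 18b^2 − 312ab^2 − 198ab + 240b − 144a^2b − 180a^2 + 240a    [combine like terms]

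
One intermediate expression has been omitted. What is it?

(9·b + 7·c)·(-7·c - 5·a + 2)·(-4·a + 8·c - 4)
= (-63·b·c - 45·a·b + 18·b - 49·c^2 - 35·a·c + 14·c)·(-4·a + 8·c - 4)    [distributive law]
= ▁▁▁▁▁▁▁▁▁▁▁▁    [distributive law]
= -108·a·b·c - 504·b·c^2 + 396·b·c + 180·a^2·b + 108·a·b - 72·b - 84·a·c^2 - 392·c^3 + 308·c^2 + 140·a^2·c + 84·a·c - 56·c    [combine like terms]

Applying distributive law to the line above:

252·a·b·c - 504·b·c^2 + 252·b·c + 180·a^2·b - 360·a·b·c + 180·a·b - 72·a·b + 144·b·c - 72·b + 196·a·c^2 - 392·c^3 + 196·c^2 + 140·a^2·c - 280·a·c^2 + 140·a·c - 56·a·c + 112·c^2 - 56·c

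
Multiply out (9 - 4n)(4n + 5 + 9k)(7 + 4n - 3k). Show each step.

(9 - 4n)(4n + 5 + 9k)(7 + 4n - 3k)
= (36n + 45 + 81k - 16n^2 - 20n - 36kn)(7 + 4n - 3k)    [distributive law]
= (16n + 45 + 81k - 16n^2 - 36kn)(7 + 4n - 3k)    [combine like terms]
= 112n + 64n^2 - 48kn + 315 + 180n - 135k + 567k + 324kn - 243k^2 - 112n^2 - 64n^3 + 48kn^2 - 252kn - 144kn^2 + 108k^2n    [distributive law]
= 292n - 48n^2 + 24kn + 315 + 432k - 243k^2 - 64n^3 - 96kn^2 + 108k^2n    [combine like terms]

292n - 48n^2 + 24kn + 315 + 432k - 243k^2 - 64n^3 - 96kn^2 + 108k^2n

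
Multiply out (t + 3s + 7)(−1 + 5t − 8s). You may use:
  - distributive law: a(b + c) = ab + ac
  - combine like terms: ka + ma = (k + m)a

(t + 3s + 7)(−1 + 5t − 8s)
= −t + 5t^2 − 8st − 3s + 15st − 24s^2 − 7 + 35t − 56s    [distributive law]
= 34t + 5t^2 + 7st − 59s − 24s^2 − 7    [combine like terms]

34t + 5t^2 + 7st − 59s − 24s^2 − 7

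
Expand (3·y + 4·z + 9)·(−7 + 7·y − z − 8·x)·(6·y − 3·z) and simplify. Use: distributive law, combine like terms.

252·y² − 348·y·z + 126·y³ + 87·y²·z − 99·y·z² − 144·x·y² − 120·x·y·z + 111·z² + 12·z³ + 96·x·z² − 378·y + 189·z − 432·x·y + 216·x·z

(3·y + 4·z + 9)·(−7 + 7·y − z − 8·x)·(6·y − 3·z)
= (−21·y + 21·y² − 3·y·z − 24·x·y − 28·z + 28·y·z − 4·z² − 32·x·z − 63 + 63·y − 9·z − 72·x)·(6·y − 3·z)    [distributive law]
= (42·y + 21·y² + 25·y·z − 24·x·y − 37·z − 4·z² − 32·x·z − 63 − 72·x)·(6·y − 3·z)    [combine like terms]
= 252·y² − 126·y·z + 126·y³ − 63·y²·z + 150·y²·z − 75·y·z² − 144·x·y² + 72·x·y·z − 222·y·z + 111·z² − 24·y·z² + 12·z³ − 192·x·y·z + 96·x·z² − 378·y + 189·z − 432·x·y + 216·x·z    [distributive law]
= 252·y² − 348·y·z + 126·y³ + 87·y²·z − 99·y·z² − 144·x·y² − 120·x·y·z + 111·z² + 12·z³ + 96·x·z² − 378·y + 189·z − 432·x·y + 216·x·z    [combine like terms]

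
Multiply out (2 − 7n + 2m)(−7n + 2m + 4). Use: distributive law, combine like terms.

(2 − 7n + 2m)(−7n + 2m + 4)
= −14n + 4m + 8 + 49n² − 14mn − 28n − 14mn + 4m² + 8m    [distributive law]
= −42n + 12m + 8 + 49n² − 28mn + 4m²    [combine like terms]

−42n + 12m + 8 + 49n² − 28mn + 4m²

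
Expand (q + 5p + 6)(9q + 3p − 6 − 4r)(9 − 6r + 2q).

177q^2 − 62q^2r + 18q^3 + 408pq − 328pqr + 96pq^2 + 360q − 372qr + 24qr^2 + 135p^2 − 90p^2r + 30p^2q − 108p − 108pr + 120pr^2 − 324 + 144r^2

(q + 5p + 6)(9q + 3p − 6 − 4r)(9 − 6r + 2q)
= (9q^2 + 3pq − 6q − 4qr + 45pq + 15p^2 − 30p − 20pr + 54q + 18p − 36 − 24r)(9 − 6r + 2q)    [distributive law]
= (9q^2 + 48pq + 48q − 4qr + 15p^2 − 12p − 20pr − 36 − 24r)(9 − 6r + 2q)    [combine like terms]
= 81q^2 − 54q^2r + 18q^3 + 432pq − 288pqr + 96pq^2 + 432q − 288qr + 96q^2 − 36qr + 24qr^2 − 8q^2r + 135p^2 − 90p^2r + 30p^2q − 108p + 72pr − 24pq − 180pr + 120pr^2 − 40pqr − 324 + 216r − 72q − 216r + 144r^2 − 48qr    [distributive law]
= 177q^2 − 62q^2r + 18q^3 + 408pq − 328pqr + 96pq^2 + 360q − 372qr + 24qr^2 + 135p^2 − 90p^2r + 30p^2q − 108p − 108pr + 120pr^2 − 324 + 144r^2    [combine like terms]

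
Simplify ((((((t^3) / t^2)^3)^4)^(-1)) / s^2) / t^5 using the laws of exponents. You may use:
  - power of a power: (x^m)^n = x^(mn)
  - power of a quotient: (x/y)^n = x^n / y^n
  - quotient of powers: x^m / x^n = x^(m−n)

s^(-2)·t^(-17)

((((((t^3) / t^2)^3)^4)^(-1)) / s^2) / t^5
= (((((t^3) / t^2)^3)^(-4)) / s^2) / t^5    [power of a power]
= ((((t^3) / t^2)^(-12)) / s^2) / t^5    [power of a power]
= ((((t^3)^(-12)) / ((t^2)^(-12))) / s^2) / t^5    [power of a quotient]
= (((t^(-36)) / ((t^2)^(-12))) / s^2) / t^5    [power of a power]
= ((t^(-36) / t^(-24)) / s^2) / t^5    [power of a power]
= (t^(-12) / s^2) / t^5    [quotient of powers]
= s^(-2)·t^(-17)    [quotient of powers]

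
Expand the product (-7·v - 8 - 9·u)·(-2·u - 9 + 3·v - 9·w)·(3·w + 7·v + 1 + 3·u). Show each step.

(-7·v - 8 - 9·u)·(-2·u - 9 + 3·v - 9·w)·(3·w + 7·v + 1 + 3·u)
= (14·u·v + 63·v - 21·v² + 63·v·w + 16·u + 72 - 24·v + 72·w + 18·u² + 81·u - 27·u·v + 81·u·w)·(3·w + 7·v + 1 + 3·u)    [distributive law]
= (-13·u·v + 39·v - 21·v² + 63·v·w + 97·u + 72 + 72·w + 18·u² + 81·u·w)·(3·w + 7·v + 1 + 3·u)    [combine like terms]
= -39·u·v·w - 91·u·v² - 13·u·v - 39·u²·v + 117·v·w + 273·v² + 39·v + 117·u·v - 63·v²·w - 147·v³ - 21·v² - 63·u·v² + 189·v·w² + 441·v²·w + 63·v·w + 189·u·v·w + 291·u·w + 679·u·v + 97·u + 291·u² + 216·w + 504·v + 72 + 216·u + 216·w² + 504·v·w + 72·w + 216·u·w + 54·u²·w + 126·u²·v + 18·u² + 54·u³ + 243·u·w² + 567·u·v·w + 81·u·w + 243·u²·w    [distributive law]
= 717·u·v·w - 154·u·v² + 783·u·v + 87·u²·v + 684·v·w + 252·v² + 543·v + 378·v²·w - 147·v³ + 189·v·w² + 588·u·w + 313·u + 309·u² + 288·w + 72 + 216·w² + 297·u²·w + 54·u³ + 243·u·w²    [combine like terms]

717·u·v·w - 154·u·v² + 783·u·v + 87·u²·v + 684·v·w + 252·v² + 543·v + 378·v²·w - 147·v³ + 189·v·w² + 588·u·w + 313·u + 309·u² + 288·w + 72 + 216·w² + 297·u²·w + 54·u³ + 243·u·w²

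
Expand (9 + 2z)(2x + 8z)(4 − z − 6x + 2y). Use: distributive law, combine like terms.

72x − 434xz − 108x^2 + 36xy + 288z − 8z^2 + 144yz − 100xz^2 − 24x^2z + 8xyz − 16z^3 + 32yz^2

(9 + 2z)(2x + 8z)(4 − z − 6x + 2y)
= (18x + 72z + 4xz + 16z^2)(4 − z − 6x + 2y)    [distributive law]
= 72x − 18xz − 108x^2 + 36xy + 288z − 72z^2 − 432xz + 144yz + 16xz − 4xz^2 − 24x^2z + 8xyz + 64z^2 − 16z^3 − 96xz^2 + 32yz^2    [distributive law]
= 72x − 434xz − 108x^2 + 36xy + 288z − 8z^2 + 144yz − 100xz^2 − 24x^2z + 8xyz − 16z^3 + 32yz^2    [combine like terms]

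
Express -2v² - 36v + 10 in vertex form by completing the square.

-2v² - 36v + 10
= -2(v² + 18v) + 10    [factor out -2 from the v-terms]
= -2(v² + 18v + 81 - 81) + 10    [add and subtract 81 inside the bracket]
= -2(v + 9)² + 162 + 10    [perfect-square identity]
= -2(v + 9)² + 172    [combine constants]

-2(v + 9)² + 172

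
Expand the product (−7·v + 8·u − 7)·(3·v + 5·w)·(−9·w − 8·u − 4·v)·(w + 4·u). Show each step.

329·v^2·w^2 + 1388·u·v^2·w + 288·u^2·v^2 + 84·v^3·w + 336·u·v^3 + 315·v·w^3 + 1164·u·v·w^2 − 576·u^2·v·w − 768·u^3·v − 360·u·w^3 − 1760·u^2·w^2 − 1280·u^3·w + 329·v·w^2 + 1484·u·v·w + 672·u^2·v + 84·v^2·w + 336·u·v^2 + 315·w^3 + 1540·u·w^2 + 1120·u^2·w

(−7·v + 8·u − 7)·(3·v + 5·w)·(−9·w − 8·u − 4·v)·(w + 4·u)
= (−21·v^2 − 35·v·w + 24·u·v + 40·u·w − 21·v − 35·w)·(−9·w − 8·u − 4·v)·(w + 4·u)    [distributive law]
= (189·v^2·w + 168·u·v^2 + 84·v^3 + 315·v·w^2 + 280·u·v·w + 140·v^2·w − 216·u·v·w − 192·u^2·v − 96·u·v^2 − 360·u·w^2 − 320·u^2·w − 160·u·v·w + 189·v·w + 168·u·v + 84·v^2 + 315·w^2 + 280·u·w + 140·v·w)·(w + 4·u)    [distributive law]
= (329·v^2·w + 72·u·v^2 + 84·v^3 + 315·v·w^2 − 96·u·v·w − 192·u^2·v − 360·u·w^2 − 320·u^2·w + 329·v·w + 168·u·v + 84·v^2 + 315·w^2 + 280·u·w)·(w + 4·u)    [combine like terms]
= 329·v^2·w^2 + 1316·u·v^2·w + 72·u·v^2·w + 288·u^2·v^2 + 84·v^3·w + 336·u·v^3 + 315·v·w^3 + 1260·u·v·w^2 − 96·u·v·w^2 − 384·u^2·v·w − 192·u^2·v·w − 768·u^3·v − 360·u·w^3 − 1440·u^2·w^2 − 320·u^2·w^2 − 1280·u^3·w + 329·v·w^2 + 1316·u·v·w + 168·u·v·w + 672·u^2·v + 84·v^2·w + 336·u·v^2 + 315·w^3 + 1260·u·w^2 + 280·u·w^2 + 1120·u^2·w    [distributive law]
= 329·v^2·w^2 + 1388·u·v^2·w + 288·u^2·v^2 + 84·v^3·w + 336·u·v^3 + 315·v·w^3 + 1164·u·v·w^2 − 576·u^2·v·w − 768·u^3·v − 360·u·w^3 − 1760·u^2·w^2 − 1280·u^3·w + 329·v·w^2 + 1484·u·v·w + 672·u^2·v + 84·v^2·w + 336·u·v^2 + 315·w^3 + 1540·u·w^2 + 1120·u^2·w    [combine like terms]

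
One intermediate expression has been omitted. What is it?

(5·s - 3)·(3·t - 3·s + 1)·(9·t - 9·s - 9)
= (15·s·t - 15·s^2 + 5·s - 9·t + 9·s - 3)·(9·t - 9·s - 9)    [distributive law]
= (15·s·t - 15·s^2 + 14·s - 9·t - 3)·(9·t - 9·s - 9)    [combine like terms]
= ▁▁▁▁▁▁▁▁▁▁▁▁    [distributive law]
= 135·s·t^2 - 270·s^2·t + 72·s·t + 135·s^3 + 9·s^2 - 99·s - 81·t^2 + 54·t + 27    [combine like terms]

By distributive law:

135·s·t^2 - 135·s^2·t - 135·s·t - 135·s^2·t + 135·s^3 + 135·s^2 + 126·s·t - 126·s^2 - 126·s - 81·t^2 + 81·s·t + 81·t - 27·t + 27·s + 27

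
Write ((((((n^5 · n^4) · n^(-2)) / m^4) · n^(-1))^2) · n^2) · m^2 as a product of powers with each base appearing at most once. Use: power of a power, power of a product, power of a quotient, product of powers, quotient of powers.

m^(-6)n^14

((((((n^5 · n^4) · n^(-2)) / m^4) · n^(-1))^2) · n^2) · m^2
= ((((((n^5 · n^4) · n^(-2)) / m^4)^2) · ((n^(-1))^2)) · n^2) · m^2    [power of a product]
= ((((((n^5 · n^4) · n^(-2))^2) / ((m^4)^2)) · ((n^(-1))^2)) · n^2) · m^2    [power of a quotient]
= ((((((n^5 · n^4)^2) · ((n^(-2))^2)) / ((m^4)^2)) · ((n^(-1))^2)) · n^2) · m^2    [power of a product]
= (((((((n^5)^2) · ((n^4)^2)) · ((n^(-2))^2)) / ((m^4)^2)) · ((n^(-1))^2)) · n^2) · m^2    [power of a product]
= (((((n^10 · ((n^4)^2)) · ((n^(-2))^2)) / ((m^4)^2)) · ((n^(-1))^2)) · n^2) · m^2    [power of a power]
= (((((n^10 · n^8) · ((n^(-2))^2)) / ((m^4)^2)) · ((n^(-1))^2)) · n^2) · m^2    [power of a power]
= ((((n^18 · ((n^(-2))^2)) / ((m^4)^2)) · ((n^(-1))^2)) · n^2) · m^2    [product of powers]
= ((((n^18 · n^(-4)) / ((m^4)^2)) · ((n^(-1))^2)) · n^2) · m^2    [power of a power]
= (((n^14 / ((m^4)^2)) · ((n^(-1))^2)) · n^2) · m^2    [product of powers]
= (((n^14 / m^8) · ((n^(-1))^2)) · n^2) · m^2    [power of a power]
= (((n^14 / m^8) · n^(-2)) · n^2) · m^2    [power of a power]
= m^(-6)n^14    [quotient of powers; product of powers]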